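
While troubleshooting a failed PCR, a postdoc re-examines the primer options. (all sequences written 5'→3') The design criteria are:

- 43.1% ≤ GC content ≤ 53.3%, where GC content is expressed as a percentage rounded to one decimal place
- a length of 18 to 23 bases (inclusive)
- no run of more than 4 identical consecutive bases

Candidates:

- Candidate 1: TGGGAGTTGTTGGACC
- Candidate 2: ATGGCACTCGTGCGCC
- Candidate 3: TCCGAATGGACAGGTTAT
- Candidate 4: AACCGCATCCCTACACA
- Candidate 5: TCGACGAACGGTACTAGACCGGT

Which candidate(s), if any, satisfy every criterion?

Candidate 3 only.

Candidate 1 (16 nt, A=2 T=5 G=7 C=2): GC 9/16 = 56.3%, outside 43.1–53.3% ✗; length 16, outside 18–23 ✗; longest run = 3 ✓ — fails.
Candidate 2 (16 nt, A=2 T=3 G=5 C=6): GC 11/16 = 68.8%, outside 43.1–53.3% ✗; length 16, outside 18–23 ✗; longest run = 2 ✓ — fails.
Candidate 3 (18 nt, A=5 T=5 G=5 C=3): GC 8/18 = 44.4% ✓; length 18 ✓; longest run = 2 ✓ — passes.
Candidate 4 (17 nt, A=6 T=2 G=1 C=8): GC 9/17 = 52.9% ✓; length 17, outside 18–23 ✗; longest run = 3 ✓ — fails.
Candidate 5 (23 nt, A=6 T=4 G=7 C=6): GC 13/23 = 56.5%, outside 43.1–53.3% ✗; length 23 ✓; longest run = 2 ✓ — fails.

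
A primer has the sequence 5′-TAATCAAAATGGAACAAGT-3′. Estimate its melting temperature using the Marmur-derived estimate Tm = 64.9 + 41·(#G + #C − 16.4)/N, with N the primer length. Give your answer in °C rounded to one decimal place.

40.3°C

Base counts: A=10, T=4, G=3, C=2; G+C = 5, N = 19.
Tm = 64.9 + 41·(5 − 16.4)/19 = 64.9 + -467.40/19 = 40.3°C.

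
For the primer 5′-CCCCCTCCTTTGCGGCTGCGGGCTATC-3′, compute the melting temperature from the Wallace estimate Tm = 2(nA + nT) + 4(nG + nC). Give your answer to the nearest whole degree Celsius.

Base counts: A=1, T=7, G=7, C=12 (length 27).
Tm = 2·(1+7) + 4·(7+12) = 2·8 + 4·19 = 16 + 76 = 92°C.

92°C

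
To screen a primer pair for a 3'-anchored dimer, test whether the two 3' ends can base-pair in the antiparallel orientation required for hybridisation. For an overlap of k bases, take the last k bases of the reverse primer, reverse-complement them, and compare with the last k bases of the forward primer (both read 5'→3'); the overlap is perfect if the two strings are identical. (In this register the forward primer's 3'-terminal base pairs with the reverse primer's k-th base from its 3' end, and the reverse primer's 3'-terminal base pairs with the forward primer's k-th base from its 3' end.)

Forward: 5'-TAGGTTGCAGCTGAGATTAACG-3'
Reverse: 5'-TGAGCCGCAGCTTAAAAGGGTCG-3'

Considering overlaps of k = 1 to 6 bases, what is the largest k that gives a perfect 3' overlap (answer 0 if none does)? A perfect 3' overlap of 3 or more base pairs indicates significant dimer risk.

Last 6 bases (5'→3') — forward …TTAACG, reverse …GGGTCG.
Reverse complement of the reverse primer's last 6 bases: CGACCC; its first k bases are the reverse complement of the reverse primer's last k bases, so a perfect k-base overlap needs the forward primer's last k bases to equal them.
Comparing (forward last k vs required): k=1: G vs C ✗; k=2: CG vs CG ✓; k=3: ACG vs CGA ✗; k=4: AACG vs CGAC ✗; k=5: TAACG vs CGACC ✗; k=6: TTAACG vs CGACCC ✗.
Only k = 2 is perfect, so the longest perfect 3' overlap is 2.

Longest perfect overlap: 2 complementary base pairs; below the dimer-risk threshold (threshold 3).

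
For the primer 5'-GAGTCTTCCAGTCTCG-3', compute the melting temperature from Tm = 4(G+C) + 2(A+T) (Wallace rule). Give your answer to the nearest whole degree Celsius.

50°C

Base counts: A=2, T=5, G=4, C=5 (length 16).
Tm = 2·(2+5) + 4·(4+5) = 2·7 + 4·9 = 14 + 36 = 50°C.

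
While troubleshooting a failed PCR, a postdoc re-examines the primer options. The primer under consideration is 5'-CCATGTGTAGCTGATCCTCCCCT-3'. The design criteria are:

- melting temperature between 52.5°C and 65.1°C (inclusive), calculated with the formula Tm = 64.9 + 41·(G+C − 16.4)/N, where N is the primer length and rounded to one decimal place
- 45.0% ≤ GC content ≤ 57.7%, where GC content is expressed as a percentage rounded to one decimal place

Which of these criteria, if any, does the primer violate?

Meets all criteria.

Base counts: A=3, T=7, G=4, C=9 (length 23).
Tm: Tm = 64.9 + 41·(13 − 16.4)/23 = 58.8°C ✓
GC content: GC 13/23 = 56.5% ✓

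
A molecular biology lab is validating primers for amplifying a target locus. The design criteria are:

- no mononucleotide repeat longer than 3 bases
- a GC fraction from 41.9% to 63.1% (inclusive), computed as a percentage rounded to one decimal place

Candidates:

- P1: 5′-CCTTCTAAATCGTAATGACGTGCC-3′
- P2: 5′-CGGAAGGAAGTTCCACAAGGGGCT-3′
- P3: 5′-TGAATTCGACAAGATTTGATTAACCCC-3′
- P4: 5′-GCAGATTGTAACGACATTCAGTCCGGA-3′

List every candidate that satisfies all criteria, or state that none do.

P1 (24 nt, A=6 T=7 G=4 C=7): longest run = 3 ✓; GC 11/24 = 45.8% ✓ — passes.
P2 (24 nt, A=7 T=3 G=9 C=5): longest run = 4, exceeds 3 ✗; GC 14/24 = 58.3% ✓ — fails.
P3 (27 nt, A=9 T=8 G=4 C=6): longest run = 4, exceeds 3 ✗; GC 10/27 = 37.0%, outside 41.9–63.1% ✗ — fails.
P4 (27 nt, A=8 T=6 G=7 C=6): longest run = 2 ✓; GC 13/27 = 48.1% ✓ — passes.

P1 and P4.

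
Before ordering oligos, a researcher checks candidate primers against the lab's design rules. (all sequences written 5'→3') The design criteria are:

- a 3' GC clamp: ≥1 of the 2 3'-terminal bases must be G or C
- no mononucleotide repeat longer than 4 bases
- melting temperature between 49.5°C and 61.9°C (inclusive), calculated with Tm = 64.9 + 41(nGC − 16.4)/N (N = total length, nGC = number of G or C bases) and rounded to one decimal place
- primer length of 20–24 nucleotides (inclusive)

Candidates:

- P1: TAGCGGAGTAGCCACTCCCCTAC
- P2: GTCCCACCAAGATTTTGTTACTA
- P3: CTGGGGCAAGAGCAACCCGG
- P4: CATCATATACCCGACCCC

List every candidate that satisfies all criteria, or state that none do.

P1 (23 nt, A=5 T=4 G=5 C=9): 3' end AC has 1 G/C ✓; longest run = 4 ✓; Tm = 64.9 + 41·(14 − 16.4)/23 = 60.6°C ✓; length 23 ✓ — passes.
P2 (23 nt, A=6 T=8 G=3 C=6): 3' end TA has 0 G/C, need ≥1 ✗; longest run = 4 ✓; Tm = 64.9 + 41·(9 − 16.4)/23 = 51.7°C ✓; length 23 ✓ — fails.
P3 (20 nt, A=5 T=1 G=8 C=6): 3' end GG has 2 G/C ✓; longest run = 4 ✓; Tm = 64.9 + 41·(14 − 16.4)/20 = 60.0°C ✓; length 20 ✓ — passes.
P4 (18 nt, A=5 T=3 G=1 C=9): 3' end CC has 2 G/C ✓; longest run = 4 ✓; Tm = 64.9 + 41·(10 − 16.4)/18 = 50.3°C ✓; length 18, outside 20–24 ✗ — fails.

P1 and P3.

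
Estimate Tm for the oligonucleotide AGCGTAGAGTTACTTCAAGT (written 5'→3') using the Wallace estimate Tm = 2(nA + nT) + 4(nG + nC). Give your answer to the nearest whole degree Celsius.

56°C

Base counts: A=6, T=6, G=5, C=3 (length 20).
Tm = 2·(6+6) + 4·(5+3) = 2·12 + 4·8 = 24 + 32 = 56°C.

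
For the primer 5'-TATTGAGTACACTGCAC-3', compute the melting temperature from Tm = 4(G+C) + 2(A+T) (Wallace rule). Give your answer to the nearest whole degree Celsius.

Base counts: A=5, T=5, G=3, C=4 (length 17).
Tm = 2·(5+5) + 4·(3+4) = 2·10 + 4·7 = 20 + 28 = 48°C.

48°C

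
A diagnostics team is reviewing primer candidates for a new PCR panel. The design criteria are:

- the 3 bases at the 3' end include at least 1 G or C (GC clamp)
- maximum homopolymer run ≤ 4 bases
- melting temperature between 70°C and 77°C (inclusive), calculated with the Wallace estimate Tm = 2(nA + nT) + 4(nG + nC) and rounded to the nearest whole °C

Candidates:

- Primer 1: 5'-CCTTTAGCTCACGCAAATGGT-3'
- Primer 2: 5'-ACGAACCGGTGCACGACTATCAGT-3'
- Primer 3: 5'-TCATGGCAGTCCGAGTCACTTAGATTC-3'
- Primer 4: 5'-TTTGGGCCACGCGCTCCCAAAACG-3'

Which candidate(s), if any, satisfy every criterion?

Primer 2 only.

Primer 1 (21 nt, A=5 T=6 G=4 C=6): 3' end GGT has 2 G/C ✓; longest run = 3 ✓; Tm = 2·11 + 4·10 = 62°C, outside 70–77°C ✗ — fails.
Primer 2 (24 nt, A=7 T=4 G=6 C=7): 3' end AGT has 1 G/C ✓; longest run = 2 ✓; Tm = 2·11 + 4·13 = 74°C ✓ — passes.
Primer 3 (27 nt, A=6 T=8 G=6 C=7): 3' end TTC has 1 G/C ✓; longest run = 2 ✓; Tm = 2·14 + 4·13 = 80°C, outside 70–77°C ✗ — fails.
Primer 4 (24 nt, A=5 T=4 G=6 C=9): 3' end ACG has 2 G/C ✓; longest run = 4 ✓; Tm = 2·9 + 4·15 = 78°C, outside 70–77°C ✗ — fails.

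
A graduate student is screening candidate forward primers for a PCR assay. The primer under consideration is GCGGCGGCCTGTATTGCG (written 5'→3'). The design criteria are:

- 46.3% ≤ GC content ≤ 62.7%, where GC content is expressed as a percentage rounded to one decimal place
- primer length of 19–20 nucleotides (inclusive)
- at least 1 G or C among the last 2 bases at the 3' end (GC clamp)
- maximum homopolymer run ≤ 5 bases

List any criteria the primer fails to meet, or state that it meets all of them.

Base counts: A=1, T=4, G=8, C=5 (length 18).
GC content: GC 13/18 = 72.2%, outside 46.3–62.7% ✗
length: length 18, outside 19–20 ✗
GC clamp: 3' end CG has 2 G/C ✓
homopolymer run: longest run = 2 ✓

Fails: GC content, length.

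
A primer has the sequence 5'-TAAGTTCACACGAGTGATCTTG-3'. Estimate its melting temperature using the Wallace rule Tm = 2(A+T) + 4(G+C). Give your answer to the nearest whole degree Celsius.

62°C

Base counts: A=6, T=7, G=5, C=4 (length 22).
Tm = 2·(6+7) + 4·(5+4) = 2·13 + 4·9 = 26 + 36 = 62°C.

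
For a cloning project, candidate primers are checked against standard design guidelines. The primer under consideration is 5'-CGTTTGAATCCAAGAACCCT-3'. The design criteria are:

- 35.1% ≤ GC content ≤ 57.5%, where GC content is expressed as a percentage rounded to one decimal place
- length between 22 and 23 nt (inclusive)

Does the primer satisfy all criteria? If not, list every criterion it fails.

Base counts: A=6, T=5, G=3, C=6 (length 20).
GC content: GC 9/20 = 45.0% ✓
length: length 20, outside 22–23 ✗

Fails: length.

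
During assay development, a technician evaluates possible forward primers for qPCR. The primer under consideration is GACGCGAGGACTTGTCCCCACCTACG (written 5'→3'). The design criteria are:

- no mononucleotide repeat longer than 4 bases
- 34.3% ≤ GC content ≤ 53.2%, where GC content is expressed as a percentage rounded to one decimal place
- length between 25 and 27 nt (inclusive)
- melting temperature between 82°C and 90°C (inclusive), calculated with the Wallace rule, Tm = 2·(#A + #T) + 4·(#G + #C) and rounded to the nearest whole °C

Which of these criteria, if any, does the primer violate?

Fails: GC content.

Base counts: A=5, T=4, G=7, C=10 (length 26).
homopolymer run: longest run = 4 ✓
GC content: GC 17/26 = 65.4%, outside 34.3–53.2% ✗
length: length 26 ✓
Tm: Tm = 2·9 + 4·17 = 86°C ✓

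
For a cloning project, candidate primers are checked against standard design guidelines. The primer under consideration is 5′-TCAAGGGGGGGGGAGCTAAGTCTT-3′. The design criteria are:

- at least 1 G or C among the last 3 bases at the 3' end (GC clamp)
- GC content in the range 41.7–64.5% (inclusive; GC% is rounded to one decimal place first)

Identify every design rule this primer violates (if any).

Base counts: A=5, T=5, G=11, C=3 (length 24).
GC clamp: 3' end CTT has 1 G/C ✓
GC content: GC 14/24 = 58.3% ✓

Meets all criteria.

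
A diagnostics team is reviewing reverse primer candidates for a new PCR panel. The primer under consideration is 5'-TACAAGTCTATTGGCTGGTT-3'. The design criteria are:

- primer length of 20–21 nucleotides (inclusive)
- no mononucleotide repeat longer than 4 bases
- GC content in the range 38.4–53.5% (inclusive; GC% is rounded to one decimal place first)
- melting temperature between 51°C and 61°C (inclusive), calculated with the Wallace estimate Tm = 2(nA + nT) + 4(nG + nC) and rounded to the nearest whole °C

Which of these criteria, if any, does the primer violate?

Meets all criteria.

Base counts: A=4, T=8, G=5, C=3 (length 20).
length: length 20 ✓
homopolymer run: longest run = 2 ✓
GC content: GC 8/20 = 40.0% ✓
Tm: Tm = 2·12 + 4·8 = 56°C ✓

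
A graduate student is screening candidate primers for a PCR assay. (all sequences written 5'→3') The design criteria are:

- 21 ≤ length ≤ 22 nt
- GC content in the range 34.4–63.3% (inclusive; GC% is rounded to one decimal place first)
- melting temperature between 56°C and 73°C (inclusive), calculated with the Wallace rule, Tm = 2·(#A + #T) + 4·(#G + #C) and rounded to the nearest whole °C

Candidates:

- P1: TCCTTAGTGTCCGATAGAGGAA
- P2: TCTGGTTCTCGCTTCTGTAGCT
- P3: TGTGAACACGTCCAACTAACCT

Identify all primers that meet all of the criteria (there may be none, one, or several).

P1 (22 nt, A=6 T=6 G=6 C=4): length 22 ✓; GC 10/22 = 45.5% ✓; Tm = 2·12 + 4·10 = 64°C ✓ — passes.
P2 (22 nt, A=1 T=10 G=5 C=6): length 22 ✓; GC 11/22 = 50.0% ✓; Tm = 2·11 + 4·11 = 66°C ✓ — passes.
P3 (22 nt, A=7 T=5 G=3 C=7): length 22 ✓; GC 10/22 = 45.5% ✓; Tm = 2·12 + 4·10 = 64°C ✓ — passes.

P1, P2 and P3.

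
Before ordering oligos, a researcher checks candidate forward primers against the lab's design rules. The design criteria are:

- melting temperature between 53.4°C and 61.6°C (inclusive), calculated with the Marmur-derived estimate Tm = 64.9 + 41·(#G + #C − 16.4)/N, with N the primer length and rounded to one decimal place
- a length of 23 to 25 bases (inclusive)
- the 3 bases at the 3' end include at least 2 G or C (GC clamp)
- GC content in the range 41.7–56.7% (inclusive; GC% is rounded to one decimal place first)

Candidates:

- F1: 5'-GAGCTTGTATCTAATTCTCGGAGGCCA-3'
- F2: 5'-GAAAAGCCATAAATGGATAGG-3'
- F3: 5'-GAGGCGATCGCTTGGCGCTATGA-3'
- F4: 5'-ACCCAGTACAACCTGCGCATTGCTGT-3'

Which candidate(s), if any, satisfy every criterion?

None of the candidates satisfy all criteria.

F1 (27 nt, A=6 T=8 G=7 C=6): Tm = 64.9 + 41·(13 − 16.4)/27 = 59.7°C ✓; length 27, outside 23–25 ✗; 3' end CCA has 2 G/C ✓; GC 13/27 = 48.1% ✓ — fails.
F2 (21 nt, A=10 T=3 G=6 C=2): Tm = 64.9 + 41·(8 − 16.4)/21 = 48.5°C, outside 53.4–61.6°C ✗; length 21, outside 23–25 ✗; 3' end AGG has 2 G/C ✓; GC 8/21 = 38.1%, outside 41.7–56.7% ✗ — fails.
F3 (23 nt, A=4 T=5 G=9 C=5): Tm = 64.9 + 41·(14 − 16.4)/23 = 60.6°C ✓; length 23 ✓; 3' end TGA has 1 G/C, need ≥2 ✗; GC 14/23 = 60.9%, outside 41.7–56.7% ✗ — fails.
F4 (26 nt, A=6 T=6 G=5 C=9): Tm = 64.9 + 41·(14 − 16.4)/26 = 61.1°C ✓; length 26, outside 23–25 ✗; 3' end TGT has 1 G/C, need ≥2 ✗; GC 14/26 = 53.8% ✓ — fails.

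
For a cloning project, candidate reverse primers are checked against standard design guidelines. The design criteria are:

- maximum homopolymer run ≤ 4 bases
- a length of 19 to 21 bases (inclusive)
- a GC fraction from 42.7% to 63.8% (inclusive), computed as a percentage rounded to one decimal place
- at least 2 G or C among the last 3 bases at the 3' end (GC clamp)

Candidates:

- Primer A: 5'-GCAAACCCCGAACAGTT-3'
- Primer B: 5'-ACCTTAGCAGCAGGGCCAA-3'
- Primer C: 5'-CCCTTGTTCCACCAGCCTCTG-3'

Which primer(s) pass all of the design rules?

Primer C only.

Primer A (17 nt, A=6 T=2 G=3 C=6): longest run = 4 ✓; length 17, outside 19–21 ✗; GC 9/17 = 52.9% ✓; 3' end GTT has 1 G/C, need ≥2 ✗ — fails.
Primer B (19 nt, A=6 T=2 G=5 C=6): longest run = 3 ✓; length 19 ✓; GC 11/19 = 57.9% ✓; 3' end CAA has 1 G/C, need ≥2 ✗ — fails.
Primer C (21 nt, A=2 T=6 G=3 C=10): longest run = 3 ✓; length 21 ✓; GC 13/21 = 61.9% ✓; 3' end CTG has 2 G/C ✓ — passes.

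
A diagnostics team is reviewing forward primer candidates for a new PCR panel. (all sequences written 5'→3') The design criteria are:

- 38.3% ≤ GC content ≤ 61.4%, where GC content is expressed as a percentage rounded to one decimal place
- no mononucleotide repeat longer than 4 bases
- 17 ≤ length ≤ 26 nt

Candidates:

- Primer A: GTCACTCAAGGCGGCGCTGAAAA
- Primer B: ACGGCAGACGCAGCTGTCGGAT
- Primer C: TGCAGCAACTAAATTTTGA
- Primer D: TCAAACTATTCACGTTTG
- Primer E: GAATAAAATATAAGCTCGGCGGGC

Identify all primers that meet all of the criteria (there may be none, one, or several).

Primer A (23 nt, A=7 T=3 G=7 C=6): GC 13/23 = 56.5% ✓; longest run = 4 ✓; length 23 ✓ — passes.
Primer B (22 nt, A=5 T=3 G=8 C=6): GC 14/22 = 63.6%, outside 38.3–61.4% ✗; longest run = 2 ✓; length 22 ✓ — fails.
Primer C (19 nt, A=7 T=6 G=3 C=3): GC 6/19 = 31.6%, outside 38.3–61.4% ✗; longest run = 4 ✓; length 19 ✓ — fails.
Primer D (18 nt, A=5 T=7 G=2 C=4): GC 6/18 = 33.3%, outside 38.3–61.4% ✗; longest run = 3 ✓; length 18 ✓ — fails.
Primer E (24 nt, A=9 T=4 G=7 C=4): GC 11/24 = 45.8% ✓; longest run = 4 ✓; length 24 ✓ — passes.

Primer A and Primer E.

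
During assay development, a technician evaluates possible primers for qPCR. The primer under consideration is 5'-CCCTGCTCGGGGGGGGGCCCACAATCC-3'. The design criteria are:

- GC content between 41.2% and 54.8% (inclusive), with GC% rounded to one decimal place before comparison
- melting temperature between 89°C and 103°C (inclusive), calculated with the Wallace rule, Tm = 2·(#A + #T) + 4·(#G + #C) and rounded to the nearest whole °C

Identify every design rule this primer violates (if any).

Fails: GC content.

Base counts: A=3, T=3, G=10, C=11 (length 27).
GC content: GC 21/27 = 77.8%, outside 41.2–54.8% ✗
Tm: Tm = 2·6 + 4·21 = 96°C ✓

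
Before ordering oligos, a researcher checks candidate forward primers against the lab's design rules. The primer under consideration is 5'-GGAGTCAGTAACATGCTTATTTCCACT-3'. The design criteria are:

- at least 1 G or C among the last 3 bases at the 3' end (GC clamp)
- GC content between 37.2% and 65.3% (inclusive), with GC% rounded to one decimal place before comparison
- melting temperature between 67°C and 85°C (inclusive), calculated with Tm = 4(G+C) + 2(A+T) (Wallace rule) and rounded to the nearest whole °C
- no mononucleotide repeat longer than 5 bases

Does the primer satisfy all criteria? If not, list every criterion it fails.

Base counts: A=7, T=9, G=5, C=6 (length 27).
GC clamp: 3' end ACT has 1 G/C ✓
GC content: GC 11/27 = 40.7% ✓
Tm: Tm = 2·16 + 4·11 = 76°C ✓
homopolymer run: longest run = 3 ✓

Meets all criteria.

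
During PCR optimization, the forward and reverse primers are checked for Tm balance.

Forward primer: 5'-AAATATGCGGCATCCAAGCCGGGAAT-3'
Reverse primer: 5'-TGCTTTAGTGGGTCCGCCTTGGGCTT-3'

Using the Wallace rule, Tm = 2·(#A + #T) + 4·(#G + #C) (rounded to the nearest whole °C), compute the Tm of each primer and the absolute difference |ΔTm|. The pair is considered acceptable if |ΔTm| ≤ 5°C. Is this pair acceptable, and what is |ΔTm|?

Forward: A=9 T=4 G=7 C=6 → Tm = 2·13 + 4·13 = 78°C.
Reverse: A=1 T=10 G=9 C=6 → Tm = 2·11 + 4·15 = 82°C.
|ΔTm| = |78 − 82| = 4°C, ≤ 5°C.

|ΔTm| = 4°C; the pair is acceptable.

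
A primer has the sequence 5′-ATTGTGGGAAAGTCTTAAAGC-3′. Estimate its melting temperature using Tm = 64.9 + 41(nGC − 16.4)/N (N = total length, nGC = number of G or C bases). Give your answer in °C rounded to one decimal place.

48.5°C

Base counts: A=7, T=6, G=6, C=2; G+C = 8, N = 21.
Tm = 64.9 + 41·(8 − 16.4)/21 = 64.9 + -344.40/21 = 48.5°C.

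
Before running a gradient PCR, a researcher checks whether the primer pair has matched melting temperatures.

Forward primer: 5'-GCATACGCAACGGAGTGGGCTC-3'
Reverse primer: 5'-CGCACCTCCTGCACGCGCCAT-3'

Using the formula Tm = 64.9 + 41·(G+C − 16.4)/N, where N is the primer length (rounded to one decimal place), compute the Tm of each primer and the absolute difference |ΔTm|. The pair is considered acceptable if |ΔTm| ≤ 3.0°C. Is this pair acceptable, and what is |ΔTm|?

|ΔTm| = 1.8°C; the pair is acceptable.

Forward: G+C = 14, N = 22 → Tm = 64.9 + 41·(14 − 16.4)/22 = 60.4°C.
Reverse: G+C = 15, N = 21 → Tm = 64.9 + 41·(15 − 16.4)/21 = 62.2°C.
|ΔTm| = |60.4 − 62.2| = 1.8°C, ≤ 3.0°C.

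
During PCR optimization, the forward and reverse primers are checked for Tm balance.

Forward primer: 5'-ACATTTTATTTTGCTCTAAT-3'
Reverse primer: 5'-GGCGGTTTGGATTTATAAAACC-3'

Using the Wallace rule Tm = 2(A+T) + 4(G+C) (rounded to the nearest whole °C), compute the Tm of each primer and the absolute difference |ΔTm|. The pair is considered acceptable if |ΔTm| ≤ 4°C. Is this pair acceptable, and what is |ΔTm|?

Forward: A=5 T=11 G=1 C=3 → Tm = 2·16 + 4·4 = 48°C.
Reverse: A=6 T=7 G=6 C=3 → Tm = 2·13 + 4·9 = 62°C.
|ΔTm| = |48 − 62| = 14°C, > 4°C.

|ΔTm| = 14°C; the pair is not acceptable.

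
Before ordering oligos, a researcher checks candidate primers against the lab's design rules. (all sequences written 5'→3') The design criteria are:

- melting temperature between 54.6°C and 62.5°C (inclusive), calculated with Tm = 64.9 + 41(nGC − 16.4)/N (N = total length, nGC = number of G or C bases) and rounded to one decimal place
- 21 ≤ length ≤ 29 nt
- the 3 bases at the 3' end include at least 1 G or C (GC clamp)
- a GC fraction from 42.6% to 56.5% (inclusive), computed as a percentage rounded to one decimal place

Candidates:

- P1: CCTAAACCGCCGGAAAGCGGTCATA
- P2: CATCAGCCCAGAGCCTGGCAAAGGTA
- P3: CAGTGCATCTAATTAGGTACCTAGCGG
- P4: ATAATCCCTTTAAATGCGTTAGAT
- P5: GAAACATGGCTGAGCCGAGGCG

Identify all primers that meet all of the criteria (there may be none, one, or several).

P3 only.

P1 (25 nt, A=8 T=3 G=6 C=8): Tm = 64.9 + 41·(14 − 16.4)/25 = 61.0°C ✓; length 25 ✓; 3' end ATA has 0 G/C, need ≥1 ✗; GC 14/25 = 56.0% ✓ — fails.
P2 (26 nt, A=8 T=3 G=7 C=8): Tm = 64.9 + 41·(15 − 16.4)/26 = 62.7°C, outside 54.6–62.5°C ✗; length 26 ✓; 3' end GTA has 1 G/C ✓; GC 15/26 = 57.7%, outside 42.6–56.5% ✗ — fails.
P3 (27 nt, A=7 T=7 G=7 C=6): Tm = 64.9 + 41·(13 − 16.4)/27 = 59.7°C ✓; length 27 ✓; 3' end CGG has 3 G/C ✓; GC 13/27 = 48.1% ✓ — passes.
P4 (24 nt, A=8 T=9 G=3 C=4): Tm = 64.9 + 41·(7 − 16.4)/24 = 48.8°C, outside 54.6–62.5°C ✗; length 24 ✓; 3' end GAT has 1 G/C ✓; GC 7/24 = 29.2%, outside 42.6–56.5% ✗ — fails.
P5 (22 nt, A=6 T=2 G=9 C=5): Tm = 64.9 + 41·(14 − 16.4)/22 = 60.4°C ✓; length 22 ✓; 3' end GCG has 3 G/C ✓; GC 14/22 = 63.6%, outside 42.6–56.5% ✗ — fails.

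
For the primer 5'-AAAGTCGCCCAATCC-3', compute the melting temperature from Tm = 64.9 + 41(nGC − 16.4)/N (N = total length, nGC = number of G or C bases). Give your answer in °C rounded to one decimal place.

Base counts: A=5, T=2, G=2, C=6; G+C = 8, N = 15.
Tm = 64.9 + 41·(8 − 16.4)/15 = 64.9 + -344.40/15 = 41.9°C.

41.9°C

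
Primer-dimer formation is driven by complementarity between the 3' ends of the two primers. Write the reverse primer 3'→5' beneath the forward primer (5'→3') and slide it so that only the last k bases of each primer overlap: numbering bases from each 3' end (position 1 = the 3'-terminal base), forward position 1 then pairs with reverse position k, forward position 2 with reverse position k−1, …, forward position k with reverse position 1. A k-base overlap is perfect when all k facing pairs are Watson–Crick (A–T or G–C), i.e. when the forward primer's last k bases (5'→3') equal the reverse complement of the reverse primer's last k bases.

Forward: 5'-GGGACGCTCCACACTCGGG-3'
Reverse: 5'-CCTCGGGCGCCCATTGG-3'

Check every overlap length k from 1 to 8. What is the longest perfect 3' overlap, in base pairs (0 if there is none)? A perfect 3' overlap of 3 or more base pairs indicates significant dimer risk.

Last 8 bases (5'→3') — forward …CACTCGGG, reverse …CCCATTGG.
Reverse complement of the reverse primer's last 8 bases: CCAATGGG; its first k bases are the reverse complement of the reverse primer's last k bases, so a perfect k-base overlap needs the forward primer's last k bases to equal them.
Comparing (forward last k vs required): k=1: G vs C ✗; k=2: GG vs CC ✗; k=3: GGG vs CCA ✗; k=4: CGGG vs CCAA ✗; k=5: TCGGG vs CCAAT ✗; k=6: CTCGGG vs CCAATG ✗; k=7: ACTCGGG vs CCAATGG ✗; k=8: CACTCGGG vs CCAATGGG ✗.
No overlap length from 1 to 8 is perfect, so the longest perfect 3' overlap is 0.

Longest perfect overlap: 0 complementary base pairs; below the dimer-risk threshold (threshold 3).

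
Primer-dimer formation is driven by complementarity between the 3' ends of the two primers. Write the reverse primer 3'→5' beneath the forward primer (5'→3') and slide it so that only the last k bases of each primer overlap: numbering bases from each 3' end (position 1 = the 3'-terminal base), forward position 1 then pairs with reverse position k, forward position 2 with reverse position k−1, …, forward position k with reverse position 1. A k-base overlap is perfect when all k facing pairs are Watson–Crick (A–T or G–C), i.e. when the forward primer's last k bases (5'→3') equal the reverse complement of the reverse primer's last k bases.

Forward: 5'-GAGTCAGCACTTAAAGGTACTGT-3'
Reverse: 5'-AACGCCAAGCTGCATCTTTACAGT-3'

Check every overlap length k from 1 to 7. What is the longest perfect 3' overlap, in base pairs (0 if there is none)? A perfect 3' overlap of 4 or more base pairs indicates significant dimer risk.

Longest perfect overlap: 5 complementary base pairs; significant dimer risk (threshold 4).

Last 7 bases (5'→3') — forward …GTACTGT, reverse …TTACAGT.
Reverse complement of the reverse primer's last 7 bases: ACTGTAA; its first k bases are the reverse complement of the reverse primer's last k bases, so a perfect k-base overlap needs the forward primer's last k bases to equal them.
Comparing (forward last k vs required): k=1: T vs A ✗; k=2: GT vs AC ✗; k=3: TGT vs ACT ✗; k=4: CTGT vs ACTG ✗; k=5: ACTGT vs ACTGT ✓; k=6: TACTGT vs ACTGTA ✗; k=7: GTACTGT vs ACTGTAA ✗.
Only k = 5 is perfect, so the longest perfect 3' overlap is 5.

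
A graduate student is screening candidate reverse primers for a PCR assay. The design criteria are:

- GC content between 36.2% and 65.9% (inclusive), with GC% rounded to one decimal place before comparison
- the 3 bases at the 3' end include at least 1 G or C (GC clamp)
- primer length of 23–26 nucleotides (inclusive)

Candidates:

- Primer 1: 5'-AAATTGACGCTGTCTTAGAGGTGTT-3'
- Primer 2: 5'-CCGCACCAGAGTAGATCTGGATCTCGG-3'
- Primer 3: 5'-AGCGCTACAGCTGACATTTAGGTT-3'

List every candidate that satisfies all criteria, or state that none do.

Primer 1 and Primer 3.

Primer 1 (25 nt, A=6 T=9 G=7 C=3): GC 10/25 = 40.0% ✓; 3' end GTT has 1 G/C ✓; length 25 ✓ — passes.
Primer 2 (27 nt, A=6 T=5 G=8 C=8): GC 16/27 = 59.3% ✓; 3' end CGG has 3 G/C ✓; length 27, outside 23–26 ✗ — fails.
Primer 3 (24 nt, A=6 T=7 G=6 C=5): GC 11/24 = 45.8% ✓; 3' end GTT has 1 G/C ✓; length 24 ✓ — passes.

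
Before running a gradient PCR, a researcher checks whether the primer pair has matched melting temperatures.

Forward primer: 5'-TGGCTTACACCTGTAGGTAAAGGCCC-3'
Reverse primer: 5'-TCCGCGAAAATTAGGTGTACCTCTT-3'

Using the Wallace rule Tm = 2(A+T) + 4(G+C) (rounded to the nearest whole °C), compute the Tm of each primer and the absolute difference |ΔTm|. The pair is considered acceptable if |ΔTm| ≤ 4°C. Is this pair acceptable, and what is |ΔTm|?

|ΔTm| = 8°C; the pair is not acceptable.

Forward: A=6 T=6 G=7 C=7 → Tm = 2·12 + 4·14 = 80°C.
Reverse: A=6 T=8 G=5 C=6 → Tm = 2·14 + 4·11 = 72°C.
|ΔTm| = |80 − 72| = 8°C, > 4°C.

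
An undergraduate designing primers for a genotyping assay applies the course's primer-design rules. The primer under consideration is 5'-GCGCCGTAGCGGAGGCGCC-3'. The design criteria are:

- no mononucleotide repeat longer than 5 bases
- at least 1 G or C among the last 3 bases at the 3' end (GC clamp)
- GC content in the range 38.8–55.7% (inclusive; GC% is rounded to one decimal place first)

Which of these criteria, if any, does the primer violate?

Base counts: A=2, T=1, G=9, C=7 (length 19).
homopolymer run: longest run = 2 ✓
GC clamp: 3' end GCC has 3 G/C ✓
GC content: GC 16/19 = 84.2%, outside 38.8–55.7% ✗

Fails: GC content.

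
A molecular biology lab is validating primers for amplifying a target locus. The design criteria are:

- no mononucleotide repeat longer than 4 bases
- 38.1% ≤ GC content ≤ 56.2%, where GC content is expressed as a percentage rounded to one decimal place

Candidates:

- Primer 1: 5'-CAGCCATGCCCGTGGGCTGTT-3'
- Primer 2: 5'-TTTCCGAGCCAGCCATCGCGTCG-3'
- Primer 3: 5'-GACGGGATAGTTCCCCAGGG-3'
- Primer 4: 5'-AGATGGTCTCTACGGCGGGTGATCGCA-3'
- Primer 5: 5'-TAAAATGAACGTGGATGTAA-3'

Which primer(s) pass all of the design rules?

None of the candidates satisfy all criteria.

Primer 1 (21 nt, A=2 T=5 G=7 C=7): longest run = 3 ✓; GC 14/21 = 66.7%, outside 38.1–56.2% ✗ — fails.
Primer 2 (23 nt, A=3 T=5 G=6 C=9): longest run = 3 ✓; GC 15/23 = 65.2%, outside 38.1–56.2% ✗ — fails.
Primer 3 (20 nt, A=4 T=3 G=8 C=5): longest run = 4 ✓; GC 13/20 = 65.0%, outside 38.1–56.2% ✗ — fails.
Primer 4 (27 nt, A=5 T=6 G=10 C=6): longest run = 3 ✓; GC 16/27 = 59.3%, outside 38.1–56.2% ✗ — fails.
Primer 5 (20 nt, A=9 T=5 G=5 C=1): longest run = 4 ✓; GC 6/20 = 30.0%, outside 38.1–56.2% ✗ — fails.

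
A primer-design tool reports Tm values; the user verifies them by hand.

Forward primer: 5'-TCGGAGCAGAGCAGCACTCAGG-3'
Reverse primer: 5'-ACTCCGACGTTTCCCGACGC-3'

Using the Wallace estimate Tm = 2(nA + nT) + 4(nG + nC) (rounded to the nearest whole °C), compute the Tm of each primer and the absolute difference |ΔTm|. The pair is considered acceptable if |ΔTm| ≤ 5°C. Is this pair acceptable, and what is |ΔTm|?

|ΔTm| = 6°C; the pair is not acceptable.

Forward: A=6 T=2 G=8 C=6 → Tm = 2·8 + 4·14 = 72°C.
Reverse: A=3 T=4 G=4 C=9 → Tm = 2·7 + 4·13 = 66°C.
|ΔTm| = |72 − 66| = 6°C, > 5°C.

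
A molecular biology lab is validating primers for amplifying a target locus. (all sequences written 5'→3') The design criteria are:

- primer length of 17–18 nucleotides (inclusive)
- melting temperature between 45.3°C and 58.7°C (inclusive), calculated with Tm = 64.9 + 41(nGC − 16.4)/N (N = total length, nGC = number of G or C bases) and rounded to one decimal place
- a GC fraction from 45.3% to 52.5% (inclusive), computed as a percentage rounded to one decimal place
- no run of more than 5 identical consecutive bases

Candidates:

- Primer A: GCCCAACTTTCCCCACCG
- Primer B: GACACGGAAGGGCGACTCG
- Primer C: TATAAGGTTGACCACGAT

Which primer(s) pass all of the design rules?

None of the candidates satisfy all criteria.

Primer A (18 nt, A=3 T=3 G=2 C=10): length 18 ✓; Tm = 64.9 + 41·(12 − 16.4)/18 = 54.9°C ✓; GC 12/18 = 66.7%, outside 45.3–52.5% ✗; longest run = 4 ✓ — fails.
Primer B (19 nt, A=5 T=1 G=8 C=5): length 19, outside 17–18 ✗; Tm = 64.9 + 41·(13 − 16.4)/19 = 57.6°C ✓; GC 13/19 = 68.4%, outside 45.3–52.5% ✗; longest run = 3 ✓ — fails.
Primer C (18 nt, A=6 T=5 G=4 C=3): length 18 ✓; Tm = 64.9 + 41·(7 − 16.4)/18 = 43.5°C, outside 45.3–58.7°C ✗; GC 7/18 = 38.9%, outside 45.3–52.5% ✗; longest run = 2 ✓ — fails.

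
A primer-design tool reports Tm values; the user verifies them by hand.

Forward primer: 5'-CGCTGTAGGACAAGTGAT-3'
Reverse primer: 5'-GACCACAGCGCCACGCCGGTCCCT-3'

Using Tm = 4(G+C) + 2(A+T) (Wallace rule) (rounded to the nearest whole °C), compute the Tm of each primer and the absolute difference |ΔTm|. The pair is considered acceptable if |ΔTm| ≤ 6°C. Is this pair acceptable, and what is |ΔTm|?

|ΔTm| = 30°C; the pair is not acceptable.

Forward: A=5 T=4 G=6 C=3 → Tm = 2·9 + 4·9 = 54°C.
Reverse: A=4 T=2 G=6 C=12 → Tm = 2·6 + 4·18 = 84°C.
|ΔTm| = |54 − 84| = 30°C, > 6°C.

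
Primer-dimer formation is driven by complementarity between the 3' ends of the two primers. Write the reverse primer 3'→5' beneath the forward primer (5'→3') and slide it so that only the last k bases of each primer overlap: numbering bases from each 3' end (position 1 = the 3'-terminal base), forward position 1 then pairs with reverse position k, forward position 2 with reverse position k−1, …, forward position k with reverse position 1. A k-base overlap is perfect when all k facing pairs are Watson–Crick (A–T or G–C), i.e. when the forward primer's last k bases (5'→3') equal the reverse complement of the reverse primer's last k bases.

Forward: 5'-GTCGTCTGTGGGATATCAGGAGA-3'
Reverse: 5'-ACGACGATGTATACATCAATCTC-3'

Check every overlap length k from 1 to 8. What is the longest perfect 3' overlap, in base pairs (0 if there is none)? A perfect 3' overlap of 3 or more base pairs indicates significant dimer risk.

Longest perfect overlap: 4 complementary base pairs; significant dimer risk (threshold 3).

Last 8 bases (5'→3') — forward …TCAGGAGA, reverse …TCAATCTC.
Reverse complement of the reverse primer's last 8 bases: GAGATTGA; its first k bases are the reverse complement of the reverse primer's last k bases, so a perfect k-base overlap needs the forward primer's last k bases to equal them.
Comparing (forward last k vs required): k=1: A vs G ✗; k=2: GA vs GA ✓; k=3: AGA vs GAG ✗; k=4: GAGA vs GAGA ✓; k=5: GGAGA vs GAGAT ✗; k=6: AGGAGA vs GAGATT ✗; k=7: CAGGAGA vs GAGATTG ✗; k=8: TCAGGAGA vs GAGATTGA ✗.
Perfect overlaps at k = 2, 4; the largest is 4.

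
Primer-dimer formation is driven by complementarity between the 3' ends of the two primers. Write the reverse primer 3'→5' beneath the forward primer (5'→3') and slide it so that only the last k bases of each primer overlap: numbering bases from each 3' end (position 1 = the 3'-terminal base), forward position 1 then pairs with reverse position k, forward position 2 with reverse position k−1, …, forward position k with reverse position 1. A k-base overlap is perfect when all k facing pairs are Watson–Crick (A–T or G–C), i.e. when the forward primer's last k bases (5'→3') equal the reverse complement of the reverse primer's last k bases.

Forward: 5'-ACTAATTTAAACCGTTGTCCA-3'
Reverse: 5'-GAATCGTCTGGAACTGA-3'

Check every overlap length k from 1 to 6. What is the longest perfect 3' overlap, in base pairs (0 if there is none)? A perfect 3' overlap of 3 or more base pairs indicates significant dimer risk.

Longest perfect overlap: 0 complementary base pairs; below the dimer-risk threshold (threshold 3).

Last 6 bases (5'→3') — forward …TGTCCA, reverse …AACTGA.
Reverse complement of the reverse primer's last 6 bases: TCAGTT; its first k bases are the reverse complement of the reverse primer's last k bases, so a perfect k-base overlap needs the forward primer's last k bases to equal them.
Comparing (forward last k vs required): k=1: A vs T ✗; k=2: CA vs TC ✗; k=3: CCA vs TCA ✗; k=4: TCCA vs TCAG ✗; k=5: GTCCA vs TCAGT ✗; k=6: TGTCCA vs TCAGTT ✗.
No overlap length from 1 to 6 is perfect, so the longest perfect 3' overlap is 0.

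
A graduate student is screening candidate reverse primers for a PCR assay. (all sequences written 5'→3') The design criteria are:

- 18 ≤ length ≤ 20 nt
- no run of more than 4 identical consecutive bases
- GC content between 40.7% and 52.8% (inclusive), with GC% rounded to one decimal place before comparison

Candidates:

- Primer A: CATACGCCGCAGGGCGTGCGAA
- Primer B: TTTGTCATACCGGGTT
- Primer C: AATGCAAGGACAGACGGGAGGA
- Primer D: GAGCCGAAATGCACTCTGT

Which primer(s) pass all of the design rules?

Primer A (22 nt, A=5 T=2 G=8 C=7): length 22, outside 18–20 ✗; longest run = 3 ✓; GC 15/22 = 68.2%, outside 40.7–52.8% ✗ — fails.
Primer B (16 nt, A=2 T=7 G=4 C=3): length 16, outside 18–20 ✗; longest run = 3 ✓; GC 7/16 = 43.8% ✓ — fails.
Primer C (22 nt, A=9 T=1 G=9 C=3): length 22, outside 18–20 ✗; longest run = 3 ✓; GC 12/22 = 54.5%, outside 40.7–52.8% ✗ — fails.
Primer D (19 nt, A=5 T=4 G=5 C=5): length 19 ✓; longest run = 3 ✓; GC 10/19 = 52.6% ✓ — passes.

Primer D only.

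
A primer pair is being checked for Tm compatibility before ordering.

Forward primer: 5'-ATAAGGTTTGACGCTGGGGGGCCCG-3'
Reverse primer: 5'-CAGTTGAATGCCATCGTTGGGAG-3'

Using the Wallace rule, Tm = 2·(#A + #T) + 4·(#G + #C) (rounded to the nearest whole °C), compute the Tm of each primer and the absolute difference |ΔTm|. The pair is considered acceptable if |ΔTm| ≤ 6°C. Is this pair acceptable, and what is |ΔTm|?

Forward: A=4 T=5 G=11 C=5 → Tm = 2·9 + 4·16 = 82°C.
Reverse: A=5 T=6 G=8 C=4 → Tm = 2·11 + 4·12 = 70°C.
|ΔTm| = |82 − 70| = 12°C, > 6°C.

|ΔTm| = 12°C; the pair is not acceptable.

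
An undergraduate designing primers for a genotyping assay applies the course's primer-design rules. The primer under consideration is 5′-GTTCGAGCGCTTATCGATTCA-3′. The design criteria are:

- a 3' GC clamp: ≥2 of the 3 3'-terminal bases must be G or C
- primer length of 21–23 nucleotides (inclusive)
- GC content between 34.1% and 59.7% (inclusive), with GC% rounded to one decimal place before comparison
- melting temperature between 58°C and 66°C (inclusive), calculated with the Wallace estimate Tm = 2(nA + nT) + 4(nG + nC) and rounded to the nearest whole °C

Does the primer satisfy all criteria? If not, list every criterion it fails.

Base counts: A=4, T=7, G=5, C=5 (length 21).
GC clamp: 3' end TCA has 1 G/C, need ≥2 ✗
length: length 21 ✓
GC content: GC 10/21 = 47.6% ✓
Tm: Tm = 2·11 + 4·10 = 62°C ✓

Fails: GC clamp.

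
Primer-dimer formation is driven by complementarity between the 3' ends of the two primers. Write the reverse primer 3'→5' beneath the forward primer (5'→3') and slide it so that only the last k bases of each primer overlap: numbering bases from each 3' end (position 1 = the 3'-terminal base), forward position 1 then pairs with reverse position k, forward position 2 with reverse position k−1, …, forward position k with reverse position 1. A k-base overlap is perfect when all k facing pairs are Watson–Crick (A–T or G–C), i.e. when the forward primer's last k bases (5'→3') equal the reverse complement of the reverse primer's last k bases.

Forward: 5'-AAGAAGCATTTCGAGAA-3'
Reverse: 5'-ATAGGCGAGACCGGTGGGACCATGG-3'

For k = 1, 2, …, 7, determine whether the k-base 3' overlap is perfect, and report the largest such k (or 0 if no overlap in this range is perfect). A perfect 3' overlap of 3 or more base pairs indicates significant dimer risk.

Last 7 bases (5'→3') — forward …TCGAGAA, reverse …ACCATGG.
Reverse complement of the reverse primer's last 7 bases: CCATGGT; its first k bases are the reverse complement of the reverse primer's last k bases, so a perfect k-base overlap needs the forward primer's last k bases to equal them.
Comparing (forward last k vs required): k=1: A vs C ✗; k=2: AA vs CC ✗; k=3: GAA vs CCA ✗; k=4: AGAA vs CCAT ✗; k=5: GAGAA vs CCATG ✗; k=6: CGAGAA vs CCATGG ✗; k=7: TCGAGAA vs CCATGGT ✗.
No overlap length from 1 to 7 is perfect, so the longest perfect 3' overlap is 0.

Longest perfect overlap: 0 complementary base pairs; below the dimer-risk threshold (threshold 3).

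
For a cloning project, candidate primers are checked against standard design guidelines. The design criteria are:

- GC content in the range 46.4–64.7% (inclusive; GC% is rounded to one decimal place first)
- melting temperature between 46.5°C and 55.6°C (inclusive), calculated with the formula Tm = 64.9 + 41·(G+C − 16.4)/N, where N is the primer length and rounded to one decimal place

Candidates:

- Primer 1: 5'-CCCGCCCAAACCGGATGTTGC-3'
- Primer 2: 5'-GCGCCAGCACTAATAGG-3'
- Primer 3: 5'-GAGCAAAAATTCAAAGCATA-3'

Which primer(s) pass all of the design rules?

Primer 2 only.

Primer 1 (21 nt, A=4 T=3 G=5 C=9): GC 14/21 = 66.7%, outside 46.4–64.7% ✗; Tm = 64.9 + 41·(14 − 16.4)/21 = 60.2°C, outside 46.5–55.6°C ✗ — fails.
Primer 2 (17 nt, A=5 T=2 G=5 C=5): GC 10/17 = 58.8% ✓; Tm = 64.9 + 41·(10 − 16.4)/17 = 49.5°C ✓ — passes.
Primer 3 (20 nt, A=11 T=3 G=3 C=3): GC 6/20 = 30.0%, outside 46.4–64.7% ✗; Tm = 64.9 + 41·(6 − 16.4)/20 = 43.6°C, outside 46.5–55.6°C ✗ — fails.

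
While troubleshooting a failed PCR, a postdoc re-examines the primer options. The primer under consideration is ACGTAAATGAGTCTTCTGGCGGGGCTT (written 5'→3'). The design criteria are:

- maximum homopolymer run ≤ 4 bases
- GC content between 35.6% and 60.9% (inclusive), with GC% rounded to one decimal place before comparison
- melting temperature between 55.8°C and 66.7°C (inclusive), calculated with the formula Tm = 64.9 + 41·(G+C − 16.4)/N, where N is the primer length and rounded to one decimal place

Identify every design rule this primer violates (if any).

Meets all criteria.

Base counts: A=5, T=8, G=9, C=5 (length 27).
homopolymer run: longest run = 4 ✓
GC content: GC 14/27 = 51.9% ✓
Tm: Tm = 64.9 + 41·(14 − 16.4)/27 = 61.3°C ✓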